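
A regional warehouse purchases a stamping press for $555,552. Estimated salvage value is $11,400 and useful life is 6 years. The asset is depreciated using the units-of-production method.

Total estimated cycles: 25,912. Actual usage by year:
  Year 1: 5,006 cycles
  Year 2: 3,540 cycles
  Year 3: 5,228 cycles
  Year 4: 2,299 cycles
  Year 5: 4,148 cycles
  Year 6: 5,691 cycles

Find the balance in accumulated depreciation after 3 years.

$289,254

Depreciable base = $555,552 − $11,400 = $544,152.
Rate = $544,152 / 25,912 cycles = $21 per cycle.
Year 1: 5,006 × $21 = $105,126. Book value $450,426.
Year 2: 3,540 × $21 = $74,340. Book value $376,086.
Year 3: 5,228 × $21 = $109,788. Book value $266,298.
Accumulated through year 3 = $555,552 − $266,298 = $289,254.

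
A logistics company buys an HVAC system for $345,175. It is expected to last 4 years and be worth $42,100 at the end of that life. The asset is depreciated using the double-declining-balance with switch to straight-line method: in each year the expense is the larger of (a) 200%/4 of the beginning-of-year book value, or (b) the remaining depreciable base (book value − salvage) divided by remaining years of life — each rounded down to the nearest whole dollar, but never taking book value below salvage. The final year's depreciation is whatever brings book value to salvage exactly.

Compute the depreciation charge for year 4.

Depreciable base = $345,175 − $42,100 = $303,075.
Year 1: DB = ⌊$345,175 × 200%/4⌋ = $172,587; SL = ⌊$303,075/4⌋ = $75,768 → take DB $172,587. Book value $172,588.
Year 2: DB = ⌊$172,588 × 200%/4⌋ = $86,294; SL = ⌊$130,488/3⌋ = $43,496 → take DB $86,294. Book value $86,294.
Year 3: DB = ⌊$86,294 × 200%/4⌋ = $43,147; SL = ⌊$44,194/2⌋ = $22,097 → take DB $43,147. Book value $43,147.
Year 4 (final): $43,147 − $42,100 = $1,047. Book value $42,100.

$1,047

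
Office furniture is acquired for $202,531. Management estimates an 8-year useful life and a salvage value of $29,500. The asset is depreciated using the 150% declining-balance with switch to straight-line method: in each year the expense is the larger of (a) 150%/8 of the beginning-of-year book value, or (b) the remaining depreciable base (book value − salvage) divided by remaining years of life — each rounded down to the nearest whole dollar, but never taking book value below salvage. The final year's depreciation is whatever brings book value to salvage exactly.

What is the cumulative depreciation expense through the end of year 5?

$130,814

Depreciable base = $202,531 − $29,500 = $173,031.
Year 1: DB = ⌊$202,531 × 150%/8⌋ = $37,974; SL = ⌊$173,031/8⌋ = $21,628 → take DB $37,974. Book value $164,557.
Year 2: DB = ⌊$164,557 × 150%/8⌋ = $30,854; SL = ⌊$135,057/7⌋ = $19,293 → take DB $30,854. Book value $133,703.
Year 3: DB = ⌊$133,703 × 150%/8⌋ = $25,069; SL = ⌊$104,203/6⌋ = $17,367 → take DB $25,069. Book value $108,634.
Year 4: DB = ⌊$108,634 × 150%/8⌋ = $20,368; SL = ⌊$79,134/5⌋ = $15,826 → take DB $20,368. Book value $88,266.
Year 5: DB = ⌊$88,266 × 150%/8⌋ = $16,549; SL = ⌊$58,766/4⌋ = $14,691 → take DB $16,549. Book value $71,717.
Accumulated through year 5 = $202,531 − $71,717 = $130,814.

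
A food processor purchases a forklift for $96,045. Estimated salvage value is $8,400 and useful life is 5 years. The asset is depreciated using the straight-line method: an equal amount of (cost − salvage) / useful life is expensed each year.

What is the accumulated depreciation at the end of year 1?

$17,529

Depreciable base = $96,045 − $8,400 = $87,645.
Annual expense = $87,645 / 5 = $17,529.
End of year 1: book value $78,516.
Accumulated through year 1 = $96,045 − $78,516 = $17,529.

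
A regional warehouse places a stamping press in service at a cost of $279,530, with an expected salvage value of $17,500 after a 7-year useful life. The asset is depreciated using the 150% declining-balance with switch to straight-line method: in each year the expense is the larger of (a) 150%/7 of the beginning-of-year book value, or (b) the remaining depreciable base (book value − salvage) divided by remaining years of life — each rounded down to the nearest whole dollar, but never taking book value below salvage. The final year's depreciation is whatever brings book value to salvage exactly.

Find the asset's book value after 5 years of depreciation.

$76,546

Depreciable base = $279,530 − $17,500 = $262,030.
Year 1: DB = ⌊$279,530 × 150%/7⌋ = $59,899; SL = ⌊$262,030/7⌋ = $37,432 → take DB $59,899. Book value $219,631.
Year 2: DB = ⌊$219,631 × 150%/7⌋ = $47,063; SL = ⌊$202,131/6⌋ = $33,688 → take DB $47,063. Book value $172,568.
Year 3: DB = ⌊$172,568 × 150%/7⌋ = $36,978; SL = ⌊$155,068/5⌋ = $31,013 → take DB $36,978. Book value $135,590.
Year 4: DB = ⌊$135,590 × 150%/7⌋ = $29,055; SL = ⌊$118,090/4⌋ = $29,522 → take SL $29,522. Book value $106,068.
Year 5: DB = ⌊$106,068 × 150%/7⌋ = $22,728; SL = ⌊$88,568/3⌋ = $29,522 → take SL $29,522. Book value $76,546.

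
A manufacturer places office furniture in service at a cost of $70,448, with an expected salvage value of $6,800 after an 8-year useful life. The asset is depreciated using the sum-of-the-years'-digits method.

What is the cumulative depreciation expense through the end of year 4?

$45,968

Depreciable base = $70,448 − $6,800 = $63,648.
Sum of the years' digits = 8+7+6+5+4+3+2+1 = 36.
Year 1: $63,648 × 8/36 = $14,144. Book value $56,304.
Year 2: $63,648 × 7/36 = $12,376. Book value $43,928.
Year 3: $63,648 × 6/36 = $10,608. Book value $33,320.
Year 4: $63,648 × 5/36 = $8,840. Book value $24,480.
Accumulated through year 4 = $70,448 − $24,480 = $45,968.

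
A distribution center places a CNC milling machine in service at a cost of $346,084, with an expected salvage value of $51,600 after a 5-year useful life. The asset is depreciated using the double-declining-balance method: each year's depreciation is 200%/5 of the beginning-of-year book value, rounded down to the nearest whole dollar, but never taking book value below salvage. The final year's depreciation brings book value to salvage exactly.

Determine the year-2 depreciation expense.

$83,060

Depreciable base = $346,084 − $51,600 = $294,484.
Year 1: ⌊$346,084 × 200%/5⌋ = $138,433. Book value $207,651.
Year 2: ⌊$207,651 × 200%/5⌋ = $83,060. Book value $124,591.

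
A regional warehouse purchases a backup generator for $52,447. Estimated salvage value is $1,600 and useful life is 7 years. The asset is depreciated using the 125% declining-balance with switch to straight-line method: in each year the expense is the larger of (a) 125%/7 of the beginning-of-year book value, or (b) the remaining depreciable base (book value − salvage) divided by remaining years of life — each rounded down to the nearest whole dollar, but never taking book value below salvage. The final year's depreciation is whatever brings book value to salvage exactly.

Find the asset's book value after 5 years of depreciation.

Depreciable base = $52,447 − $1,600 = $50,847.
Year 1: DB = ⌊$52,447 × 125%/7⌋ = $9,365; SL = ⌊$50,847/7⌋ = $7,263 → take DB $9,365. Book value $43,082.
Year 2: DB = ⌊$43,082 × 125%/7⌋ = $7,693; SL = ⌊$41,482/6⌋ = $6,913 → take DB $7,693. Book value $35,389.
Year 3: DB = ⌊$35,389 × 125%/7⌋ = $6,319; SL = ⌊$33,789/5⌋ = $6,757 → take SL $6,757. Book value $28,632.
Year 4: DB = ⌊$28,632 × 125%/7⌋ = $5,112; SL = ⌊$27,032/4⌋ = $6,758 → take SL $6,758. Book value $21,874.
Year 5: DB = ⌊$21,874 × 125%/7⌋ = $3,906; SL = ⌊$20,274/3⌋ = $6,758 → take SL $6,758. Book value $15,116.

$15,116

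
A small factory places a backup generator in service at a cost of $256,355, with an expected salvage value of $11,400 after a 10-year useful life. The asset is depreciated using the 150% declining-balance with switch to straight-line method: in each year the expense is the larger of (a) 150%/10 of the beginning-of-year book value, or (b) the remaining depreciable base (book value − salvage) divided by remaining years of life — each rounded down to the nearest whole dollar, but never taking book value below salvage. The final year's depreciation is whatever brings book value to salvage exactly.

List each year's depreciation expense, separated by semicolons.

Depreciable base = $256,355 − $11,400 = $244,955.
Year 1: DB = ⌊$256,355 × 150%/10⌋ = $38,453; SL = ⌊$244,955/10⌋ = $24,495 → take DB $38,453. Book value $217,902.
Year 2: DB = ⌊$217,902 × 150%/10⌋ = $32,685; SL = ⌊$206,502/9⌋ = $22,944 → take DB $32,685. Book value $185,217.
Year 3: DB = ⌊$185,217 × 150%/10⌋ = $27,782; SL = ⌊$173,817/8⌋ = $21,727 → take DB $27,782. Book value $157,435.
Year 4: DB = ⌊$157,435 × 150%/10⌋ = $23,615; SL = ⌊$146,035/7⌋ = $20,862 → take DB $23,615. Book value $133,820.
Year 5: DB = ⌊$133,820 × 150%/10⌋ = $20,073; SL = ⌊$122,420/6⌋ = $20,403 → take SL $20,403. Book value $113,417.
Year 6: DB = ⌊$113,417 × 150%/10⌋ = $17,012; SL = ⌊$102,017/5⌋ = $20,403 → take SL $20,403. Book value $93,014.
Year 7: DB = ⌊$93,014 × 150%/10⌋ = $13,952; SL = ⌊$81,614/4⌋ = $20,403 → take SL $20,403. Book value $72,611.
Year 8: DB = ⌊$72,611 × 150%/10⌋ = $10,891; SL = ⌊$61,211/3⌋ = $20,403 → take SL $20,403. Book value $52,208.
Year 9: DB = ⌊$52,208 × 150%/10⌋ = $7,831; SL = ⌊$40,808/2⌋ = $20,404 → take SL $20,404. Book value $31,804.
Year 10 (final): $31,804 − $11,400 = $20,404. Book value $11,400.

$38,453; $32,685; $27,782; $23,615; $20,403; $20,403; $20,403; $20,403; $20,404; $20,404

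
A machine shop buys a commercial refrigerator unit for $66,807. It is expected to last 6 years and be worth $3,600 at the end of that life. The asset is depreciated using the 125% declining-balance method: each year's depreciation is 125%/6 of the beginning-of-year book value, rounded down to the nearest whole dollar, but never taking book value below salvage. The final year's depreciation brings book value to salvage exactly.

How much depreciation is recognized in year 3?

$8,723

Depreciable base = $66,807 − $3,600 = $63,207.
Year 1: ⌊$66,807 × 125%/6⌋ = $13,918. Book value $52,889.
Year 2: ⌊$52,889 × 125%/6⌋ = $11,018. Book value $41,871.
Year 3: ⌊$41,871 × 125%/6⌋ = $8,723. Book value $33,148.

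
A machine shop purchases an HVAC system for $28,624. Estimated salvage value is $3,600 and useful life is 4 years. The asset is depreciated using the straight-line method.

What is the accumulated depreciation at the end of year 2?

Depreciable base = $28,624 − $3,600 = $25,024.
Annual expense = $25,024 / 4 = $6,256.
End of year 1: book value $22,368.
End of year 2: book value $16,112.
Accumulated through year 2 = $28,624 − $16,112 = $12,512.

$12,512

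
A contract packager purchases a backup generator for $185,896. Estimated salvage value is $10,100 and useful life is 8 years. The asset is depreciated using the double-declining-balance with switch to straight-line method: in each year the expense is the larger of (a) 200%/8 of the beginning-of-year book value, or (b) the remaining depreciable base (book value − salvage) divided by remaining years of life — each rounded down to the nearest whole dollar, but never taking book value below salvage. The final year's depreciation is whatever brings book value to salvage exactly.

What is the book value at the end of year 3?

Depreciable base = $185,896 − $10,100 = $175,796.
Year 1: DB = ⌊$185,896 × 200%/8⌋ = $46,474; SL = ⌊$175,796/8⌋ = $21,974 → take DB $46,474. Book value $139,422.
Year 2: DB = ⌊$139,422 × 200%/8⌋ = $34,855; SL = ⌊$129,322/7⌋ = $18,474 → take DB $34,855. Book value $104,567.
Year 3: DB = ⌊$104,567 × 200%/8⌋ = $26,141; SL = ⌊$94,467/6⌋ = $15,744 → take DB $26,141. Book value $78,426.

$78,426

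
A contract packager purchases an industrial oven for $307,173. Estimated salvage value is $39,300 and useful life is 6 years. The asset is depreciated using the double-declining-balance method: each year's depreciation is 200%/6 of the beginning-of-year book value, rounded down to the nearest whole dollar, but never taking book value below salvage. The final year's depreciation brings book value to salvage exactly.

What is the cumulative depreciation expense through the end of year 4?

$246,496

Depreciable base = $307,173 − $39,300 = $267,873.
Year 1: ⌊$307,173 × 200%/6⌋ = $102,391. Book value $204,782.
Year 2: ⌊$204,782 × 200%/6⌋ = $68,260. Book value $136,522.
Year 3: ⌊$136,522 × 200%/6⌋ = $45,507. Book value $91,015.
Year 4: ⌊$91,015 × 200%/6⌋ = $30,338. Book value $60,677.
Accumulated through year 4 = $307,173 − $60,677 = $246,496.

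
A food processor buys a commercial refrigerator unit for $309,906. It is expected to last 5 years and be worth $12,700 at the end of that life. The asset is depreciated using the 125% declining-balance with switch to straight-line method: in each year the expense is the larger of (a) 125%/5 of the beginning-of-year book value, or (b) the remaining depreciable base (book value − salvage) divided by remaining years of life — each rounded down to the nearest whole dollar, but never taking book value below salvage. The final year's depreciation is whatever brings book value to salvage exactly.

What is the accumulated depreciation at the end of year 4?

$243,331

Depreciable base = $309,906 − $12,700 = $297,206.
Year 1: DB = ⌊$309,906 × 125%/5⌋ = $77,476; SL = ⌊$297,206/5⌋ = $59,441 → take DB $77,476. Book value $232,430.
Year 2: DB = ⌊$232,430 × 125%/5⌋ = $58,107; SL = ⌊$219,730/4⌋ = $54,932 → take DB $58,107. Book value $174,323.
Year 3: DB = ⌊$174,323 × 125%/5⌋ = $43,580; SL = ⌊$161,623/3⌋ = $53,874 → take SL $53,874. Book value $120,449.
Year 4: DB = ⌊$120,449 × 125%/5⌋ = $30,112; SL = ⌊$107,749/2⌋ = $53,874 → take SL $53,874. Book value $66,575.
Accumulated through year 4 = $309,906 − $66,575 = $243,331.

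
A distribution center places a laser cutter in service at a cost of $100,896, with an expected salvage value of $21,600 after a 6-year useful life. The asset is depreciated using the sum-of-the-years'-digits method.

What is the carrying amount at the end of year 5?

$25,376

Depreciable base = $100,896 − $21,600 = $79,296.
Sum of the years' digits = 6+5+4+3+2+1 = 21.
Year 1: $79,296 × 6/21 = $22,656. Book value $78,240.
Year 2: $79,296 × 5/21 = $18,880. Book value $59,360.
Year 3: $79,296 × 4/21 = $15,104. Book value $44,256.
Year 4: $79,296 × 3/21 = $11,328. Book value $32,928.
Year 5: $79,296 × 2/21 = $7,552. Book value $25,376.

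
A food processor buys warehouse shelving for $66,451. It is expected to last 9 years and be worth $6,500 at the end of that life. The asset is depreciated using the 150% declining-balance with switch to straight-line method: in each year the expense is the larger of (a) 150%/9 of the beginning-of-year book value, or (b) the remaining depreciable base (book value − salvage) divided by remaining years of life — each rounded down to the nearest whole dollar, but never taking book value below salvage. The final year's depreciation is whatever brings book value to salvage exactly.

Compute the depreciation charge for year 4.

$6,409

Depreciable base = $66,451 − $6,500 = $59,951.
Year 1: DB = ⌊$66,451 × 150%/9⌋ = $11,075; SL = ⌊$59,951/9⌋ = $6,661 → take DB $11,075. Book value $55,376.
Year 2: DB = ⌊$55,376 × 150%/9⌋ = $9,229; SL = ⌊$48,876/8⌋ = $6,109 → take DB $9,229. Book value $46,147.
Year 3: DB = ⌊$46,147 × 150%/9⌋ = $7,691; SL = ⌊$39,647/7⌋ = $5,663 → take DB $7,691. Book value $38,456.
Year 4: DB = ⌊$38,456 × 150%/9⌋ = $6,409; SL = ⌊$31,956/6⌋ = $5,326 → take DB $6,409. Book value $32,047.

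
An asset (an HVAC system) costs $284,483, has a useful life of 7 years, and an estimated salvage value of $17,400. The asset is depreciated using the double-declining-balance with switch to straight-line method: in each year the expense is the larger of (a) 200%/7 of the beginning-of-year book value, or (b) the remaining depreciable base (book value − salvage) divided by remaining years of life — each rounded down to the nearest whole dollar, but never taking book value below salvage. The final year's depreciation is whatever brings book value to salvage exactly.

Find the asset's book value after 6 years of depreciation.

$35,148

Depreciable base = $284,483 − $17,400 = $267,083.
Year 1: DB = ⌊$284,483 × 200%/7⌋ = $81,280; SL = ⌊$267,083/7⌋ = $38,154 → take DB $81,280. Book value $203,203.
Year 2: DB = ⌊$203,203 × 200%/7⌋ = $58,058; SL = ⌊$185,803/6⌋ = $30,967 → take DB $58,058. Book value $145,145.
Year 3: DB = ⌊$145,145 × 200%/7⌋ = $41,470; SL = ⌊$127,745/5⌋ = $25,549 → take DB $41,470. Book value $103,675.
Year 4: DB = ⌊$103,675 × 200%/7⌋ = $29,621; SL = ⌊$86,275/4⌋ = $21,568 → take DB $29,621. Book value $74,054.
Year 5: DB = ⌊$74,054 × 200%/7⌋ = $21,158; SL = ⌊$56,654/3⌋ = $18,884 → take DB $21,158. Book value $52,896.
Year 6: DB = ⌊$52,896 × 200%/7⌋ = $15,113; SL = ⌊$35,496/2⌋ = $17,748 → take SL $17,748. Book value $35,148.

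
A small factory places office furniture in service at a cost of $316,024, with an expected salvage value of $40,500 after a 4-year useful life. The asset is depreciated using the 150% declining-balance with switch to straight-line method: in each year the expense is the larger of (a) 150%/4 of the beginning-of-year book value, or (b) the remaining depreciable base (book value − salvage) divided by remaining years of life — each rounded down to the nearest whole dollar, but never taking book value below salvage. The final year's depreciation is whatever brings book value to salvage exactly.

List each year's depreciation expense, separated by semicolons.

$118,509; $74,068; $46,292; $36,655

Depreciable base = $316,024 − $40,500 = $275,524.
Year 1: DB = ⌊$316,024 × 150%/4⌋ = $118,509; SL = ⌊$275,524/4⌋ = $68,881 → take DB $118,509. Book value $197,515.
Year 2: DB = ⌊$197,515 × 150%/4⌋ = $74,068; SL = ⌊$157,015/3⌋ = $52,338 → take DB $74,068. Book value $123,447.
Year 3: DB = ⌊$123,447 × 150%/4⌋ = $46,292; SL = ⌊$82,947/2⌋ = $41,473 → take DB $46,292. Book value $77,155.
Year 4 (final): $77,155 − $40,500 = $36,655. Book value $40,500.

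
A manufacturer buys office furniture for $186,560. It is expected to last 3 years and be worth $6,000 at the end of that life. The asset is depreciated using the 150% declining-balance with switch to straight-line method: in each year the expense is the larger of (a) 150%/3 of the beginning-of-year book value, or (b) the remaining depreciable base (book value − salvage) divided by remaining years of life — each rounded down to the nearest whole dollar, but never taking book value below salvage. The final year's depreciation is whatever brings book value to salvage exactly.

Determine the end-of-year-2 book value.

$46,640

Depreciable base = $186,560 − $6,000 = $180,560.
Year 1: DB = ⌊$186,560 × 150%/3⌋ = $93,280; SL = ⌊$180,560/3⌋ = $60,186 → take DB $93,280. Book value $93,280.
Year 2: DB = ⌊$93,280 × 150%/3⌋ = $46,640; SL = ⌊$87,280/2⌋ = $43,640 → take DB $46,640. Book value $46,640.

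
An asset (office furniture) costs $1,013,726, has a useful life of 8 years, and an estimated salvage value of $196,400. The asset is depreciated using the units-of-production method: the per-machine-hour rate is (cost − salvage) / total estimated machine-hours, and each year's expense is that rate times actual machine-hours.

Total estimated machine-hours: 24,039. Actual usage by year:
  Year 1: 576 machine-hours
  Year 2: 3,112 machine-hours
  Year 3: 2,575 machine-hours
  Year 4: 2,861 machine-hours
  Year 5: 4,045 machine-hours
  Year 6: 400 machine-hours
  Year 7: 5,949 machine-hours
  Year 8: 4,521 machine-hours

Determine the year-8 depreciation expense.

$153,714

Depreciable base = $1,013,726 − $196,400 = $817,326.
Rate = $817,326 / 24,039 machine-hours = $34 per machine-hour.
Year 1: 576 × $34 = $19,584. Book value $994,142.
Year 2: 3,112 × $34 = $105,808. Book value $888,334.
Year 3: 2,575 × $34 = $87,550. Book value $800,784.
Year 4: 2,861 × $34 = $97,274. Book value $703,510.
Year 5: 4,045 × $34 = $137,530. Book value $565,980.
Year 6: 400 × $34 = $13,600. Book value $552,380.
Year 7: 5,949 × $34 = $202,266. Book value $350,114.
Year 8: 4,521 × $34 = $153,714. Book value $196,400.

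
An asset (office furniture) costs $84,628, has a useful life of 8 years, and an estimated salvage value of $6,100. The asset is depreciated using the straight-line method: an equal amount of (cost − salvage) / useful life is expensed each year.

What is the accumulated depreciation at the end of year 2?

$19,632

Depreciable base = $84,628 − $6,100 = $78,528.
Annual expense = $78,528 / 8 = $9,816.
End of year 1: book value $74,812.
End of year 2: book value $64,996.
Accumulated through year 2 = $84,628 − $64,996 = $19,632.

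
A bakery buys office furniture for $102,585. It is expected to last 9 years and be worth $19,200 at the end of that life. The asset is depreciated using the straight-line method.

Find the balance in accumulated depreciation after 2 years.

$18,530

Depreciable base = $102,585 − $19,200 = $83,385.
Annual expense = $83,385 / 9 = $9,265.
End of year 1: book value $93,320.
End of year 2: book value $84,055.
Accumulated through year 2 = $102,585 − $84,055 = $18,530.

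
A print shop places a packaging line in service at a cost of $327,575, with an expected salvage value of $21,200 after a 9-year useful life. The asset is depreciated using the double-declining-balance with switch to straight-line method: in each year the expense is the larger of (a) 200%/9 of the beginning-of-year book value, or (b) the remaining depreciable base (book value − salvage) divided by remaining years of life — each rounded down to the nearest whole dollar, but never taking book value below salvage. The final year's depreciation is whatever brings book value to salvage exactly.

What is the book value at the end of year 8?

$38,307

Depreciable base = $327,575 − $21,200 = $306,375.
Year 1: DB = ⌊$327,575 × 200%/9⌋ = $72,794; SL = ⌊$306,375/9⌋ = $34,041 → take DB $72,794. Book value $254,781.
Year 2: DB = ⌊$254,781 × 200%/9⌋ = $56,618; SL = ⌊$233,581/8⌋ = $29,197 → take DB $56,618. Book value $198,163.
Year 3: DB = ⌊$198,163 × 200%/9⌋ = $44,036; SL = ⌊$176,963/7⌋ = $25,280 → take DB $44,036. Book value $154,127.
Year 4: DB = ⌊$154,127 × 200%/9⌋ = $34,250; SL = ⌊$132,927/6⌋ = $22,154 → take DB $34,250. Book value $119,877.
Year 5: DB = ⌊$119,877 × 200%/9⌋ = $26,639; SL = ⌊$98,677/5⌋ = $19,735 → take DB $26,639. Book value $93,238.
Year 6: DB = ⌊$93,238 × 200%/9⌋ = $20,719; SL = ⌊$72,038/4⌋ = $18,009 → take DB $20,719. Book value $72,519.
Year 7: DB = ⌊$72,519 × 200%/9⌋ = $16,115; SL = ⌊$51,319/3⌋ = $17,106 → take SL $17,106. Book value $55,413.
Year 8: DB = ⌊$55,413 × 200%/9⌋ = $12,314; SL = ⌊$34,213/2⌋ = $17,106 → take SL $17,106. Book value $38,307.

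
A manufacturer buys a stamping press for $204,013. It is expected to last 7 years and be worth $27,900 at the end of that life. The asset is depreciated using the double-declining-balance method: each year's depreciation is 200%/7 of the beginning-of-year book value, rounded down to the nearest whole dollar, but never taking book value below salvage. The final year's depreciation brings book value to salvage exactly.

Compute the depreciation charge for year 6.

$10,035

Depreciable base = $204,013 − $27,900 = $176,113.
Year 1: ⌊$204,013 × 200%/7⌋ = $58,289. Book value $145,724.
Year 2: ⌊$145,724 × 200%/7⌋ = $41,635. Book value $104,089.
Year 3: ⌊$104,089 × 200%/7⌋ = $29,739. Book value $74,350.
Year 4: ⌊$74,350 × 200%/7⌋ = $21,242. Book value $53,108.
Year 5: ⌊$53,108 × 200%/7⌋ = $15,173. Book value $37,935.
Year 6: ⌊$37,935 × 200%/7⌋ = $10,838, capped at $10,035. Book value $27,900.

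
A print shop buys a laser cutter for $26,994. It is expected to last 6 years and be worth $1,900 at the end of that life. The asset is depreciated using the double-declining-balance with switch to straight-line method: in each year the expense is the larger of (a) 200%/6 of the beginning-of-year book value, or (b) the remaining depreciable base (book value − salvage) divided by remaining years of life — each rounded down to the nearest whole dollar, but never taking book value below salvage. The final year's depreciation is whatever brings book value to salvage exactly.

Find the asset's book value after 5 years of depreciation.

$3,556

Depreciable base = $26,994 − $1,900 = $25,094.
Year 1: DB = ⌊$26,994 × 200%/6⌋ = $8,998; SL = ⌊$25,094/6⌋ = $4,182 → take DB $8,998. Book value $17,996.
Year 2: DB = ⌊$17,996 × 200%/6⌋ = $5,998; SL = ⌊$16,096/5⌋ = $3,219 → take DB $5,998. Book value $11,998.
Year 3: DB = ⌊$11,998 × 200%/6⌋ = $3,999; SL = ⌊$10,098/4⌋ = $2,524 → take DB $3,999. Book value $7,999.
Year 4: DB = ⌊$7,999 × 200%/6⌋ = $2,666; SL = ⌊$6,099/3⌋ = $2,033 → take DB $2,666. Book value $5,333.
Year 5: DB = ⌊$5,333 × 200%/6⌋ = $1,777; SL = ⌊$3,433/2⌋ = $1,716 → take DB $1,777. Book value $3,556.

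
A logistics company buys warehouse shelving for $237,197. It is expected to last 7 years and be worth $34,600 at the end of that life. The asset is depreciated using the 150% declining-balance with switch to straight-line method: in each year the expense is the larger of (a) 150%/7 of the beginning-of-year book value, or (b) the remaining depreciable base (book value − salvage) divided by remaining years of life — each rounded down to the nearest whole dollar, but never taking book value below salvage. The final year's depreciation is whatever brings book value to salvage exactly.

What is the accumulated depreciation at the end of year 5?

Depreciable base = $237,197 − $34,600 = $202,597.
Year 1: DB = ⌊$237,197 × 150%/7⌋ = $50,827; SL = ⌊$202,597/7⌋ = $28,942 → take DB $50,827. Book value $186,370.
Year 2: DB = ⌊$186,370 × 150%/7⌋ = $39,936; SL = ⌊$151,770/6⌋ = $25,295 → take DB $39,936. Book value $146,434.
Year 3: DB = ⌊$146,434 × 150%/7⌋ = $31,378; SL = ⌊$111,834/5⌋ = $22,366 → take DB $31,378. Book value $115,056.
Year 4: DB = ⌊$115,056 × 150%/7⌋ = $24,654; SL = ⌊$80,456/4⌋ = $20,114 → take DB $24,654. Book value $90,402.
Year 5: DB = ⌊$90,402 × 150%/7⌋ = $19,371; SL = ⌊$55,802/3⌋ = $18,600 → take DB $19,371. Book value $71,031.
Accumulated through year 5 = $237,197 − $71,031 = $166,166.

$166,166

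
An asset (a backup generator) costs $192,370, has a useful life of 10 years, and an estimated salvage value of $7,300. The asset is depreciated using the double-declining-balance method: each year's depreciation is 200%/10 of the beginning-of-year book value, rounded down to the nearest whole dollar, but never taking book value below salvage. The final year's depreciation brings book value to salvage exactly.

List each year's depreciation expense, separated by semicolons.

$38,474; $30,779; $24,623; $19,698; $15,759; $12,607; $10,086; $8,068; $6,455; $18,521

Depreciable base = $192,370 − $7,300 = $185,070.
Year 1: ⌊$192,370 × 200%/10⌋ = $38,474. Book value $153,896.
Year 2: ⌊$153,896 × 200%/10⌋ = $30,779. Book value $123,117.
Year 3: ⌊$123,117 × 200%/10⌋ = $24,623. Book value $98,494.
Year 4: ⌊$98,494 × 200%/10⌋ = $19,698. Book value $78,796.
Year 5: ⌊$78,796 × 200%/10⌋ = $15,759. Book value $63,037.
Year 6: ⌊$63,037 × 200%/10⌋ = $12,607. Book value $50,430.
Year 7: ⌊$50,430 × 200%/10⌋ = $10,086. Book value $40,344.
Year 8: ⌊$40,344 × 200%/10⌋ = $8,068. Book value $32,276.
Year 9: ⌊$32,276 × 200%/10⌋ = $6,455. Book value $25,821.
Year 10 (final): $25,821 − $7,300 = $18,521. Book value $7,300.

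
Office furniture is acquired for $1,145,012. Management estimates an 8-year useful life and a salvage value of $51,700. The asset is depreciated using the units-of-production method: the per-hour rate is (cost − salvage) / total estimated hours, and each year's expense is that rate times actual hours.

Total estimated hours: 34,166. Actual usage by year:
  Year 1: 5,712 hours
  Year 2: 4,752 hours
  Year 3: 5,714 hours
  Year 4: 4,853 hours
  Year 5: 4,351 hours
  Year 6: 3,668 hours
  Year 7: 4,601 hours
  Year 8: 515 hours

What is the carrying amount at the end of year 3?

$627,316

Depreciable base = $1,145,012 − $51,700 = $1,093,312.
Rate = $1,093,312 / 34,166 hours = $32 per hour.
Year 1: 5,712 × $32 = $182,784. Book value $962,228.
Year 2: 4,752 × $32 = $152,064. Book value $810,164.
Year 3: 5,714 × $32 = $182,848. Book value $627,316.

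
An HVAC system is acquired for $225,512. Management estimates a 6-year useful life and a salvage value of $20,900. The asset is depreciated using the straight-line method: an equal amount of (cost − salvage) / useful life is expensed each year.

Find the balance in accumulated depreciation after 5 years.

Depreciable base = $225,512 − $20,900 = $204,612.
Annual expense = $204,612 / 6 = $34,102.
End of year 1: book value $191,410.
End of year 2: book value $157,308.
End of year 3: book value $123,206.
End of year 4: book value $89,104.
End of year 5: book value $55,002.
Accumulated through year 5 = $225,512 − $55,002 = $170,510.

$170,510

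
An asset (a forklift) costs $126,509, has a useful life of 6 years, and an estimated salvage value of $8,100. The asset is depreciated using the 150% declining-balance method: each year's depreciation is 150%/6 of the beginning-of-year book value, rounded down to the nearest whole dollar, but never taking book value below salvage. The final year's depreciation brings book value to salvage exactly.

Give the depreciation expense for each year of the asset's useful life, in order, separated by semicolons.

Depreciable base = $126,509 − $8,100 = $118,409.
Year 1: ⌊$126,509 × 150%/6⌋ = $31,627. Book value $94,882.
Year 2: ⌊$94,882 × 150%/6⌋ = $23,720. Book value $71,162.
Year 3: ⌊$71,162 × 150%/6⌋ = $17,790. Book value $53,372.
Year 4: ⌊$53,372 × 150%/6⌋ = $13,343. Book value $40,029.
Year 5: ⌊$40,029 × 150%/6⌋ = $10,007. Book value $30,022.
Year 6 (final): $30,022 − $8,100 = $21,922. Book value $8,100.

$31,627; $23,720; $17,790; $13,343; $10,007; $21,922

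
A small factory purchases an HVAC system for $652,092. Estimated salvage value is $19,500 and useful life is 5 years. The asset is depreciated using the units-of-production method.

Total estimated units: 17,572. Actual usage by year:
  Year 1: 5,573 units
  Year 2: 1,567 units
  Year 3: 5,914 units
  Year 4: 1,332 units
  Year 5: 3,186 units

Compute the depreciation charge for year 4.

$47,952

Depreciable base = $652,092 − $19,500 = $632,592.
Rate = $632,592 / 17,572 units = $36 per unit.
Year 1: 5,573 × $36 = $200,628. Book value $451,464.
Year 2: 1,567 × $36 = $56,412. Book value $395,052.
Year 3: 5,914 × $36 = $212,904. Book value $182,148.
Year 4: 1,332 × $36 = $47,952. Book value $134,196.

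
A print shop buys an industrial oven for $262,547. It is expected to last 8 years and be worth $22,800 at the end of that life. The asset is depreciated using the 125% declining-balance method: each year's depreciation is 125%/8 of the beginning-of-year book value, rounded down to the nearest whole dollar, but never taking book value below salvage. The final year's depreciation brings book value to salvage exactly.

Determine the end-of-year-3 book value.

$157,707

Depreciable base = $262,547 − $22,800 = $239,747.
Year 1: ⌊$262,547 × 125%/8⌋ = $41,022. Book value $221,525.
Year 2: ⌊$221,525 × 125%/8⌋ = $34,613. Book value $186,912.
Year 3: ⌊$186,912 × 125%/8⌋ = $29,205. Book value $157,707.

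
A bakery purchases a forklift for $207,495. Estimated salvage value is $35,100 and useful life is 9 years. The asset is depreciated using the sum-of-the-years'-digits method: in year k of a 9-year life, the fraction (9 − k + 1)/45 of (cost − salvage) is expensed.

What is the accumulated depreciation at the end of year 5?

Depreciable base = $207,495 − $35,100 = $172,395.
Sum of the years' digits = 9+8+7+6+5+4+3+2+1 = 45.
Year 1: $172,395 × 9/45 = $34,479. Book value $173,016.
Year 2: $172,395 × 8/45 = $30,648. Book value $142,368.
Year 3: $172,395 × 7/45 = $26,817. Book value $115,551.
Year 4: $172,395 × 6/45 = $22,986. Book value $92,565.
Year 5: $172,395 × 5/45 = $19,155. Book value $73,410.
Accumulated through year 5 = $207,495 − $73,410 = $134,085.

$134,085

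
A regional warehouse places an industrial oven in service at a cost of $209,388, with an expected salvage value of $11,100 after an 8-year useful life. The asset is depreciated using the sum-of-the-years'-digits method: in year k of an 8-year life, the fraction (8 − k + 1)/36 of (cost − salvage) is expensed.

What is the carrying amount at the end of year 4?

$66,180

Depreciable base = $209,388 − $11,100 = $198,288.
Sum of the years' digits = 8+7+6+5+4+3+2+1 = 36.
Year 1: $198,288 × 8/36 = $44,064. Book value $165,324.
Year 2: $198,288 × 7/36 = $38,556. Book value $126,768.
Year 3: $198,288 × 6/36 = $33,048. Book value $93,720.
Year 4: $198,288 × 5/36 = $27,540. Book value $66,180.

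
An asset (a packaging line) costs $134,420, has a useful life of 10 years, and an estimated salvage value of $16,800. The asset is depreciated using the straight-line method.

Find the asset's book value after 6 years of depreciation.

Depreciable base = $134,420 − $16,800 = $117,620.
Annual expense = $117,620 / 10 = $11,762.
End of year 1: book value $122,658.
End of year 2: book value $110,896.
End of year 3: book value $99,134.
End of year 4: book value $87,372.
End of year 5: book value $75,610.
End of year 6: book value $63,848.

$63,848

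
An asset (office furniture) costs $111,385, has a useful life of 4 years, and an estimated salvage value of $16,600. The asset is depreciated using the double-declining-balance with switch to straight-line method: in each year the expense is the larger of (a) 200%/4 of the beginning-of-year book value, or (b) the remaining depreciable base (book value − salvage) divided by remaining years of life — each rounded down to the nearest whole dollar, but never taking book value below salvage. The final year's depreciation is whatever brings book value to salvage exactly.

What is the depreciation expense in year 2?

Depreciable base = $111,385 − $16,600 = $94,785.
Year 1: DB = ⌊$111,385 × 200%/4⌋ = $55,692; SL = ⌊$94,785/4⌋ = $23,696 → take DB $55,692. Book value $55,693.
Year 2: DB = ⌊$55,693 × 200%/4⌋ = $27,846; SL = ⌊$39,093/3⌋ = $13,031 → take DB $27,846. Book value $27,847.

$27,846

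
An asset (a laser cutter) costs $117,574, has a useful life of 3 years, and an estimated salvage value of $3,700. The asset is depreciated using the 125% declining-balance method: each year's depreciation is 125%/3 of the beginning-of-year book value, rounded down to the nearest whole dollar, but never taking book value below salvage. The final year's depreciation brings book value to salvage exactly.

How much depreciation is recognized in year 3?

$36,308

Depreciable base = $117,574 − $3,700 = $113,874.
Year 1: ⌊$117,574 × 125%/3⌋ = $48,989. Book value $68,585.
Year 2: ⌊$68,585 × 125%/3⌋ = $28,577. Book value $40,008.
Year 3 (final): $40,008 − $3,700 = $36,308. Book value $3,700.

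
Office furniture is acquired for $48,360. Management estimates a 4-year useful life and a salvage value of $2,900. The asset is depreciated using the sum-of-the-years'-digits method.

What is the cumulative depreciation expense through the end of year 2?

Depreciable base = $48,360 − $2,900 = $45,460.
Sum of the years' digits = 4+3+2+1 = 10.
Year 1: $45,460 × 4/10 = $18,184. Book value $30,176.
Year 2: $45,460 × 3/10 = $13,638. Book value $16,538.
Accumulated through year 2 = $48,360 − $16,538 = $31,822.

$31,822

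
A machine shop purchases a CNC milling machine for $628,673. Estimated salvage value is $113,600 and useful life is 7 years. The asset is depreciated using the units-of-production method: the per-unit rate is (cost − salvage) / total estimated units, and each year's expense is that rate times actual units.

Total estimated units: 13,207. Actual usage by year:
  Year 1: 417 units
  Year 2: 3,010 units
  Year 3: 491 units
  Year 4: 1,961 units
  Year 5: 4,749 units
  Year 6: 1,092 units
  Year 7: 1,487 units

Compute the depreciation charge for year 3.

Depreciable base = $628,673 − $113,600 = $515,073.
Rate = $515,073 / 13,207 units = $39 per unit.
Year 1: 417 × $39 = $16,263. Book value $612,410.
Year 2: 3,010 × $39 = $117,390. Book value $495,020.
Year 3: 491 × $39 = $19,149. Book value $475,871.

$19,149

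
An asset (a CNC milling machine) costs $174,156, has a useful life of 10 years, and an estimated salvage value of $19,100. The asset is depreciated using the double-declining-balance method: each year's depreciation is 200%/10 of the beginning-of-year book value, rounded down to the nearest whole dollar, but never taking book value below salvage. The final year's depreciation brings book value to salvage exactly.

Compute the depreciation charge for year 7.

$9,131

Depreciable base = $174,156 − $19,100 = $155,056.
Year 1: ⌊$174,156 × 200%/10⌋ = $34,831. Book value $139,325.
Year 2: ⌊$139,325 × 200%/10⌋ = $27,865. Book value $111,460.
Year 3: ⌊$111,460 × 200%/10⌋ = $22,292. Book value $89,168.
Year 4: ⌊$89,168 × 200%/10⌋ = $17,833. Book value $71,335.
Year 5: ⌊$71,335 × 200%/10⌋ = $14,267. Book value $57,068.
Year 6: ⌊$57,068 × 200%/10⌋ = $11,413. Book value $45,655.
Year 7: ⌊$45,655 × 200%/10⌋ = $9,131. Book value $36,524.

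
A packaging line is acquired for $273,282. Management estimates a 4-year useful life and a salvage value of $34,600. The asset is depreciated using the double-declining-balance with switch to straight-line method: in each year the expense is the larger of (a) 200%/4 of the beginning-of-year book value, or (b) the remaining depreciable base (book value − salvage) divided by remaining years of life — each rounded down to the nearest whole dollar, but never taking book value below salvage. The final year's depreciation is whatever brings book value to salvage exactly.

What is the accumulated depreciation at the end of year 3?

$238,682

Depreciable base = $273,282 − $34,600 = $238,682.
Year 1: DB = ⌊$273,282 × 200%/4⌋ = $136,641; SL = ⌊$238,682/4⌋ = $59,670 → take DB $136,641. Book value $136,641.
Year 2: DB = ⌊$136,641 × 200%/4⌋ = $68,320; SL = ⌊$102,041/3⌋ = $34,013 → take DB $68,320. Book value $68,321.
Year 3: DB = ⌊$68,321 × 200%/4⌋ = $34,160; SL = ⌊$33,721/2⌋ = $16,860 → take DB $34,160, capped at $33,721. Book value $34,600.
Accumulated through year 3 = $273,282 − $34,600 = $238,682.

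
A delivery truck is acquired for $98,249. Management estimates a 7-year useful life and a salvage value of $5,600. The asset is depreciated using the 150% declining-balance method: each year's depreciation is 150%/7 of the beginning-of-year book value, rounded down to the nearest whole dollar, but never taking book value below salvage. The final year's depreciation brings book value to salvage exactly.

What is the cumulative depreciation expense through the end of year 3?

$50,592

Depreciable base = $98,249 − $5,600 = $92,649.
Year 1: ⌊$98,249 × 150%/7⌋ = $21,053. Book value $77,196.
Year 2: ⌊$77,196 × 150%/7⌋ = $16,542. Book value $60,654.
Year 3: ⌊$60,654 × 150%/7⌋ = $12,997. Book value $47,657.
Accumulated through year 3 = $98,249 − $47,657 = $50,592.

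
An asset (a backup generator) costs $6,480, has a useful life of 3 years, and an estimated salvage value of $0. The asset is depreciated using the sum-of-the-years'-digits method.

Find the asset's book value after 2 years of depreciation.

Depreciable base = $6,480 − $0 = $6,480.
Sum of the years' digits = 3+2+1 = 6.
Year 1: $6,480 × 3/6 = $3,240. Book value $3,240.
Year 2: $6,480 × 2/6 = $2,160. Book value $1,080.

$1,080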